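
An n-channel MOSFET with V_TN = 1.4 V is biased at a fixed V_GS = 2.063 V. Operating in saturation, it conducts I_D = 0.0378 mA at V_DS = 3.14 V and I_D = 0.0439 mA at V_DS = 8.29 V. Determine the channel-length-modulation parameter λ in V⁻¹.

With V_GS fixed, I_D ∝ (1 + λ V_DS) in saturation, so I_D2/I_D1 = (1 + λ V_DS2)/(1 + λ V_DS1).
0.0439/0.0378 = 1.161 = (1 + 8.29 λ)/(1 + 3.14 λ).
Solving: λ (I_D1 V_DS2 − I_D2 V_DS1) = I_D2 − I_D1, so λ = (0.0439 − 0.0378) / (0.0378 × 8.29 − 0.0439 × 3.14) = 0.0061 / 0.176 = 0.0348 V⁻¹.

λ = 0.0348 V⁻¹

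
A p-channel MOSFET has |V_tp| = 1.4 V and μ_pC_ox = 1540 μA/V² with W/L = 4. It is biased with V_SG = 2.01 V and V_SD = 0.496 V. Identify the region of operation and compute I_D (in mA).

Triode; I_D = 1.11 mA

k_p = μ_pC_ox · (W/L) = 6.16 mA/V².
V_ov = V_SG − |V_tp| = 2.01 − 1.4 = 0.61 V.
Since V_SD = 0.496 V < V_ov = 0.61 V, the device is in the triode region.
I_D = k_p [V_ov · V_SD − ½ V_SD²] = 6.16 × [0.61 × 0.496 − 0.5 × 0.496²] = 1.11 mA.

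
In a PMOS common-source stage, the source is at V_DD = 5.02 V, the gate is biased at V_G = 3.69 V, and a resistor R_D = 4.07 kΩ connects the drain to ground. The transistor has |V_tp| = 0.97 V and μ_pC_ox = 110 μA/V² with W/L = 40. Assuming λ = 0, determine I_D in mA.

I_D = 0.285 mA

V_SG = V_DD − V_G = 5.02 − 3.69 = 1.33 V, so V_ov = 1.33 − 0.97 = 0.36 V.
k_p = μ_pC_ox · (W/L) = 4.4 mA/V².
Assume saturation: I_D = ½ k_p V_ov² = 0.5 × 4.4 × 0.36² = 0.285 mA, giving V_SD = V_DD − I_D R_D = 5.02 − 0.285 × 4.07 = 3.86 V.
V_SD = 3.86 V ≥ V_ov = 0.36 V, confirming saturation.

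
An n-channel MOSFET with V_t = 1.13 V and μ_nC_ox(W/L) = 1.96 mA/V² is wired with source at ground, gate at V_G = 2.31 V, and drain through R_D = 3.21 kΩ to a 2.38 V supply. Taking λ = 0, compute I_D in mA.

V_GS = V_G = 2.31 V, so V_ov = 2.31 − 1.13 = 1.18 V.
Assume saturation: I_D = ½ k_n V_ov² = 0.5 × 1.96 × 1.18² = 1.36 mA, giving V_DS = V_DD − I_D R_D = 2.38 − 1.36 × 3.21 = -2 V.
But -2 V < V_ov = 1.18 V, so the device is actually in triode.
In triode I_D = k_n[V_ov V_DS − ½ V_DS²] and I_D = (V_DD − V_DS)/R_D. Equating: 3.15 V_DS² − 8.424 V_DS + 2.38 = 0, giving V_DS = 0.321 V (the root below V_ov).
I_D = (2.38 − 0.321) / 3.21 = 0.641 mA.

I_D = 0.641 mA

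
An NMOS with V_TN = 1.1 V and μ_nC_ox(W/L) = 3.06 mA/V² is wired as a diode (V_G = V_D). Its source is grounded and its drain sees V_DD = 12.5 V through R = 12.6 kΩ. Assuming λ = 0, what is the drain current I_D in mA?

I_D = 0.846 mA

With gate tied to drain, V_GS = V_DS ≥ V_GS − V_TN, so the device is in saturation.
KCL at the drain: ½ k_n (V_GS − V_TN)² = (V_DD − V_GS)/R.
Let x = V_GS − 1.1. Then 19.3 x² + x − 11.4 = 0, giving x = 0.743 V (positive root), so V_GS = 1.84 V.
I_D = (V_DD − V_GS)/R = (12.5 − 1.84) / 12.6 = 0.846 mA.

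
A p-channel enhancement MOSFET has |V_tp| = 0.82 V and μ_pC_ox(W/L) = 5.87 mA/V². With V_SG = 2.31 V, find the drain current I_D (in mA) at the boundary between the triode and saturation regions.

At the boundary V_SD = V_ov = V_SG − |V_tp| = 2.31 − 0.82 = 1.49 V.
I_D = ½ k_p V_ov² = 0.5 × 5.87 × 1.49² = 6.52 mA.

I_D = 6.52 mA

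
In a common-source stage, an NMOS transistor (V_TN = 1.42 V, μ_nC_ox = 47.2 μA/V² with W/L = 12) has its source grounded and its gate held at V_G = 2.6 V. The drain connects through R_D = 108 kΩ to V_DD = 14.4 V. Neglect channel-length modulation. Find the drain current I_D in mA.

I_D = 0.131 mA

V_GS = V_G = 2.6 V, so V_ov = 2.6 − 1.42 = 1.18 V.
k_n = μ_nC_ox · (W/L) = 0.5664 mA/V².
Assume saturation: I_D = ½ k_n V_ov² = 0.5 × 0.5664 × 1.18² = 0.394 mA, giving V_DS = V_DD − I_D R_D = 14.4 − 0.394 × 108 = -28.2 V.
But -28.2 V < V_ov = 1.18 V, so the device is actually in triode.
In triode I_D = k_n[V_ov V_DS − ½ V_DS²] and I_D = (V_DD − V_DS)/R_D. Equating: 30.6 V_DS² − 73.18 V_DS + 14.4 = 0, giving V_DS = 0.216 V (the root below V_ov).
I_D = (14.4 − 0.216) / 108 = 0.131 mA.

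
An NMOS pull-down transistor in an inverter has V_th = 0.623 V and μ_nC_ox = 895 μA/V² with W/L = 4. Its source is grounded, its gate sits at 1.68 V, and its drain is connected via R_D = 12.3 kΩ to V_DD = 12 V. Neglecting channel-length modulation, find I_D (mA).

V_GS = V_G = 1.68 V, so V_ov = 1.68 − 0.623 = 1.06 V.
k_n = μ_nC_ox · (W/L) = 3.58 mA/V².
Assume saturation: I_D = ½ k_n V_ov² = 0.5 × 3.58 × 1.06² = 2 mA, giving V_DS = V_DD − I_D R_D = 12 − 2 × 12.3 = -12.6 V.
But -12.6 V < V_ov = 1.06 V, so the device is actually in triode.
In triode I_D = k_n[V_ov V_DS − ½ V_DS²] and I_D = (V_DD − V_DS)/R_D. Equating: 22 V_DS² − 47.54 V_DS + 12 = 0, giving V_DS = 0.292 V (the root below V_ov).
I_D = (12 − 0.292) / 12.3 = 0.952 mA.

I_D = 0.952 mA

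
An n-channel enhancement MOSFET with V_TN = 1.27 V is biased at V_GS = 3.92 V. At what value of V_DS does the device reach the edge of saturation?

V_DS,sat = 2.65 V

The boundary between triode and saturation is V_DS = V_GS − V_TN = V_ov.
V_ov = 3.92 − 1.27 = 2.65 V.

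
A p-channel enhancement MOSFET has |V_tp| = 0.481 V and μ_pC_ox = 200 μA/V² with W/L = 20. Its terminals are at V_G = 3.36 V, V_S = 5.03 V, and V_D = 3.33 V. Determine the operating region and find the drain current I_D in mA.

Saturation; I_D = 2.83 mA

V_SG = V_S − V_G = 5.03 − 3.36 = 1.67 V; V_SD = V_S − V_D = 5.03 − 3.33 = 1.7 V.
k_p = μ_pC_ox · (W/L) = 4 mA/V².
V_ov = V_SG − |V_tp| = 1.67 − 0.481 = 1.19 V.
Since V_SD = 1.7 V ≥ V_ov = 1.19 V, the device is in saturation.
I_D = ½ k_p V_ov² = 0.5 × 4 × 1.19² = 2.83 mA.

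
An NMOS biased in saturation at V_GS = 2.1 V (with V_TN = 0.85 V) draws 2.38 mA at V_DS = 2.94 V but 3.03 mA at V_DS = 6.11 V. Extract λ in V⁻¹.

With V_GS fixed, I_D ∝ (1 + λ V_DS) in saturation, so I_D2/I_D1 = (1 + λ V_DS2)/(1 + λ V_DS1).
3.03/2.38 = 1.273 = (1 + 6.11 λ)/(1 + 2.94 λ).
Solving: λ (I_D1 V_DS2 − I_D2 V_DS1) = I_D2 − I_D1, so λ = (3.03 − 2.38) / (2.38 × 6.11 − 3.03 × 2.94) = 0.65 / 5.63 = 0.115 V⁻¹.

λ = 0.115 V⁻¹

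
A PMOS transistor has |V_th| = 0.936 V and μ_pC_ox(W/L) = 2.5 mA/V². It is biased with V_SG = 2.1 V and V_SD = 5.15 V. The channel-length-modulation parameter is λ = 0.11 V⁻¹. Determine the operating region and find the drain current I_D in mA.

V_ov = V_SG − |V_th| = 2.1 − 0.936 = 1.16 V.
Since V_SD = 5.15 V ≥ V_ov = 1.16 V, the device is in saturation.
I_D = ½ k_p V_ov² (1 + λ V_SD) = 0.5 × 2.5 × 1.16² × (1 + 0.11 × 5.15) = 2.65 mA.

Saturation; I_D = 2.65 mA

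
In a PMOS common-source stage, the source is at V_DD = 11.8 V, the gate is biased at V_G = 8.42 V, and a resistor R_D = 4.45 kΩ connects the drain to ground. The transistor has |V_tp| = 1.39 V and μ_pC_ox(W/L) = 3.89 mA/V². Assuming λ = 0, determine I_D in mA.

I_D = 2.57 mA

V_SG = V_DD − V_G = 11.8 − 8.42 = 3.38 V, so V_ov = 3.38 − 1.39 = 1.99 V.
Assume saturation: I_D = ½ k_p V_ov² = 0.5 × 3.89 × 1.99² = 7.7 mA, giving V_SD = V_DD − I_D R_D = 11.8 − 7.7 × 4.45 = -22.5 V.
But -22.5 V < V_ov = 1.99 V, so the device is actually in triode.
In triode I_D = k_p[V_ov V_SD − ½ V_SD²] and I_D = (V_DD − V_SD)/R_D. Equating: 8.66 V_SD² − 35.45 V_SD + 11.8 = 0, giving V_SD = 0.366 V (the root below V_ov).
I_D = (11.8 − 0.366) / 4.45 = 2.57 mA.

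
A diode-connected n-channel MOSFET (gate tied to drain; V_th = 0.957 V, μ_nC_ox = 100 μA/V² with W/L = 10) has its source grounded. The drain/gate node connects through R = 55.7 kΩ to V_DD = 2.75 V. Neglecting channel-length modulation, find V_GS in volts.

V_GS = 1.19 V

With gate tied to drain, V_GS = V_DS ≥ V_GS − V_th, so the device is in saturation.
k_n = μ_nC_ox · (W/L) = 1 mA/V².
KCL at the drain: ½ k_n (V_GS − V_th)² = (V_DD − V_GS)/R.
Let x = V_GS − 0.957. Then 27.9 x² + x − 1.793 = 0, giving x = 0.236 V (positive root), so V_GS = 1.19 V.
I_D = (V_DD − V_GS)/R = (2.75 − 1.19) / 55.7 = 0.0279 mA.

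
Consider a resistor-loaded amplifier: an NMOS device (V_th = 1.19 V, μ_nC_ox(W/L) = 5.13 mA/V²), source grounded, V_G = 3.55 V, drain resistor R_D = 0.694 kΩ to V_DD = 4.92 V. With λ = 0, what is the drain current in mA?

I_D = 6.24 mA

V_GS = V_G = 3.55 V, so V_ov = 3.55 − 1.19 = 2.36 V.
Assume saturation: I_D = ½ k_n V_ov² = 0.5 × 5.13 × 2.36² = 14.3 mA, giving V_DS = V_DD − I_D R_D = 4.92 − 14.3 × 0.694 = -4.99 V.
But -4.99 V < V_ov = 2.36 V, so the device is actually in triode.
In triode I_D = k_n[V_ov V_DS − ½ V_DS²] and I_D = (V_DD − V_DS)/R_D. Equating: 1.78 V_DS² − 9.402 V_DS + 4.92 = 0, giving V_DS = 0.589 V (the root below V_ov).
I_D = (4.92 − 0.589) / 0.694 = 6.24 mA.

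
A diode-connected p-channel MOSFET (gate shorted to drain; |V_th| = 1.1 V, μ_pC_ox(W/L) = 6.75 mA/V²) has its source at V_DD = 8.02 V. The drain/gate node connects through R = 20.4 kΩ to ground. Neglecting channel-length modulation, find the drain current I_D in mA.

With gate tied to drain, V_SG = V_SD ≥ V_SG − |V_th|, so the device is in saturation.
KCL at the drain: ½ k_p (V_SG − |V_th|)² = (V_DD − V_SG)/R.
Let x = V_SG − 1.1. Then 68.8 x² + x − 6.92 = 0, giving x = 0.31 V (positive root), so V_SG = 1.41 V.
I_D = (V_DD − V_SG)/R = (8.02 − 1.41) / 20.4 = 0.324 mA.

I_D = 0.324 mA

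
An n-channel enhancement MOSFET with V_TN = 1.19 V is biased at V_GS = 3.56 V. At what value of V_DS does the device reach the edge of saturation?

V_DS,sat = 2.37 V

The boundary between triode and saturation is V_DS = V_GS − V_TN = V_ov.
V_ov = 3.56 − 1.19 = 2.37 V.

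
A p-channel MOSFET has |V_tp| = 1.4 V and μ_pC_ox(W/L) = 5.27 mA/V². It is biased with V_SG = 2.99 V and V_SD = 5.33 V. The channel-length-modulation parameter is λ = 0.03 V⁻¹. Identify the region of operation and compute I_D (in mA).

Saturation; I_D = 7.73 mA

V_ov = V_SG − |V_tp| = 2.99 − 1.4 = 1.59 V.
Since V_SD = 5.33 V ≥ V_ov = 1.59 V, the device is in saturation.
I_D = ½ k_p V_ov² (1 + λ V_SD) = 0.5 × 5.27 × 1.59² × (1 + 0.03 × 5.33) = 7.73 mA.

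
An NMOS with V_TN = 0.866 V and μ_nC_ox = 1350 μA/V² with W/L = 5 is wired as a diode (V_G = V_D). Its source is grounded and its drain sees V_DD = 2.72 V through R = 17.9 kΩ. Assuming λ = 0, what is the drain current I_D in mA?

With gate tied to drain, V_GS = V_DS ≥ V_GS − V_TN, so the device is in saturation.
k_n = μ_nC_ox · (W/L) = 6.75 mA/V².
KCL at the drain: ½ k_n (V_GS − V_TN)² = (V_DD − V_GS)/R.
Let x = V_GS − 0.866. Then 60.4 x² + x − 1.854 = 0, giving x = 0.167 V (positive root), so V_GS = 1.03 V.
I_D = (V_DD − V_GS)/R = (2.72 − 1.03) / 17.9 = 0.0942 mA.

I_D = 0.0942 mA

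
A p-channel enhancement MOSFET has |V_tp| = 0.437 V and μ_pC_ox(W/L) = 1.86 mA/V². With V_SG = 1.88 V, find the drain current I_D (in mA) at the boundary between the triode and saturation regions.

I_D = 1.94 mA

At the boundary V_SD = V_ov = V_SG − |V_tp| = 1.88 − 0.437 = 1.44 V.
I_D = ½ k_p V_ov² = 0.5 × 1.86 × 1.44² = 1.94 mA.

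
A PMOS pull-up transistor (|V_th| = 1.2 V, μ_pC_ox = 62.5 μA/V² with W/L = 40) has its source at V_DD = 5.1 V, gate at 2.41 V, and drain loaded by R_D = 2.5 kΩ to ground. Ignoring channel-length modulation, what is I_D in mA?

V_SG = V_DD − V_G = 5.1 − 2.41 = 2.69 V, so V_ov = 2.69 − 1.2 = 1.49 V.
k_p = μ_pC_ox · (W/L) = 2.5 mA/V².
Assume saturation: I_D = ½ k_p V_ov² = 0.5 × 2.5 × 1.49² = 2.78 mA, giving V_SD = V_DD − I_D R_D = 5.1 − 2.78 × 2.5 = -1.84 V.
But -1.84 V < V_ov = 1.49 V, so the device is actually in triode.
In triode I_D = k_p[V_ov V_SD − ½ V_SD²] and I_D = (V_DD − V_SD)/R_D. Equating: 3.12 V_SD² − 10.31 V_SD + 5.1 = 0, giving V_SD = 0.606 V (the root below V_ov).
I_D = (5.1 − 0.606) / 2.5 = 1.8 mA.

I_D = 1.80 mA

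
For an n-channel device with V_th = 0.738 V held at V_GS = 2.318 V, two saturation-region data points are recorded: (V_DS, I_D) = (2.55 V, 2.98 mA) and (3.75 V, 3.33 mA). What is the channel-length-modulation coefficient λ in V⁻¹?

With V_GS fixed, I_D ∝ (1 + λ V_DS) in saturation, so I_D2/I_D1 = (1 + λ V_DS2)/(1 + λ V_DS1).
3.33/2.98 = 1.117 = (1 + 3.75 λ)/(1 + 2.55 λ).
Solving: λ (I_D1 V_DS2 − I_D2 V_DS1) = I_D2 − I_D1, so λ = (3.33 − 2.98) / (2.98 × 3.75 − 3.33 × 2.55) = 0.35 / 2.68 = 0.13 V⁻¹.

λ = 0.130 V⁻¹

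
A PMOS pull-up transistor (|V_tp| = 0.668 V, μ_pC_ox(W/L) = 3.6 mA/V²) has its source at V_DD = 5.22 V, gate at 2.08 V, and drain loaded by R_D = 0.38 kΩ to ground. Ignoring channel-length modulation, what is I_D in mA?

V_SG = V_DD − V_G = 5.22 − 2.08 = 3.14 V, so V_ov = 3.14 − 0.668 = 2.47 V.
Assume saturation: I_D = ½ k_p V_ov² = 0.5 × 3.6 × 2.47² = 11 mA, giving V_SD = V_DD − I_D R_D = 5.22 − 11 × 0.38 = 1.04 V.
But 1.04 V < V_ov = 2.47 V, so the device is actually in triode.
In triode I_D = k_p[V_ov V_SD − ½ V_SD²] and I_D = (V_DD − V_SD)/R_D. Equating: 0.684 V_SD² − 4.382 V_SD + 5.22 = 0, giving V_SD = 1.58 V (the root below V_ov).
I_D = (5.22 − 1.58) / 0.38 = 9.57 mA.

I_D = 9.57 mA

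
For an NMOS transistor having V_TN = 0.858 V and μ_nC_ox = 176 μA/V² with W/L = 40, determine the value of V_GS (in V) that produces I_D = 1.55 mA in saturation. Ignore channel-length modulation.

k_n = μ_nC_ox · (W/L) = 7.04 mA/V².
In saturation I_D = ½ k_n (V_GS − V_TN)², so V_GS − V_TN = √(2 I_D / k_n) = √(2 × 1.55 / 7.04) = 0.664 V.
V_GS = 0.858 + 0.664 = 1.52 V.

V_GS = 1.52 V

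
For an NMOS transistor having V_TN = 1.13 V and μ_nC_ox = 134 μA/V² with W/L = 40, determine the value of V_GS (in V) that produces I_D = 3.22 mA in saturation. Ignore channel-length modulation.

V_GS = 2.23 V

k_n = μ_nC_ox · (W/L) = 5.36 mA/V².
In saturation I_D = ½ k_n (V_GS − V_TN)², so V_GS − V_TN = √(2 I_D / k_n) = √(2 × 3.22 / 5.36) = 1.1 V.
V_GS = 1.13 + 1.1 = 2.23 V.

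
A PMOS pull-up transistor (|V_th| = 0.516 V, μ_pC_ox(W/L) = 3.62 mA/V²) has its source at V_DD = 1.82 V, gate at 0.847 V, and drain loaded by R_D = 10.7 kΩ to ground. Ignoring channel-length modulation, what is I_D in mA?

V_SG = V_DD − V_G = 1.82 − 0.847 = 0.973 V, so V_ov = 0.973 − 0.516 = 0.457 V.
Assume saturation: I_D = ½ k_p V_ov² = 0.5 × 3.62 × 0.457² = 0.378 mA, giving V_SD = V_DD − I_D R_D = 1.82 − 0.378 × 10.7 = -2.22 V.
But -2.22 V < V_ov = 0.457 V, so the device is actually in triode.
In triode I_D = k_p[V_ov V_SD − ½ V_SD²] and I_D = (V_DD − V_SD)/R_D. Equating: 19.4 V_SD² − 18.7 V_SD + 1.82 = 0, giving V_SD = 0.11 V (the root below V_ov).
I_D = (1.82 − 0.11) / 10.7 = 0.16 mA.

I_D = 0.160 mA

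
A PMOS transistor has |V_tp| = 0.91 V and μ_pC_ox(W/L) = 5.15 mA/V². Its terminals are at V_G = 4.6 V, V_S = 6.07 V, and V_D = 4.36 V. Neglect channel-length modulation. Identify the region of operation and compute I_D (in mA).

Saturation; I_D = 0.808 mA

V_SG = V_S − V_G = 6.07 − 4.6 = 1.47 V; V_SD = V_S − V_D = 6.07 − 4.36 = 1.71 V.
V_ov = V_SG − |V_tp| = 1.47 − 0.91 = 0.56 V.
Since V_SD = 1.71 V ≥ V_ov = 0.56 V, the device is in saturation.
I_D = ½ k_p V_ov² = 0.5 × 5.15 × 0.56² = 0.808 mA.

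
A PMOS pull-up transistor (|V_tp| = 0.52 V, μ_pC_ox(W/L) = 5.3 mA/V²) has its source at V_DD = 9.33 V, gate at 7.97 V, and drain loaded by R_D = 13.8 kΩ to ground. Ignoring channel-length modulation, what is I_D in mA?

I_D = 0.664 mA

V_SG = V_DD − V_G = 9.33 − 7.97 = 1.36 V, so V_ov = 1.36 − 0.52 = 0.84 V.
Assume saturation: I_D = ½ k_p V_ov² = 0.5 × 5.3 × 0.84² = 1.87 mA, giving V_SD = V_DD − I_D R_D = 9.33 − 1.87 × 13.8 = -16.5 V.
But -16.5 V < V_ov = 0.84 V, so the device is actually in triode.
In triode I_D = k_p[V_ov V_SD − ½ V_SD²] and I_D = (V_DD − V_SD)/R_D. Equating: 36.6 V_SD² − 62.44 V_SD + 9.33 = 0, giving V_SD = 0.165 V (the root below V_ov).
I_D = (9.33 − 0.165) / 13.8 = 0.664 mA.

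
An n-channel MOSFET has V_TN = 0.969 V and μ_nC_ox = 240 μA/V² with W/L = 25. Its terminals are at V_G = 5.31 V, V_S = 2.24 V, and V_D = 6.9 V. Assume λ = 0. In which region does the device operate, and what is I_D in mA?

Saturation; I_D = 13.2 mA

V_GS = V_G − V_S = 5.31 − 2.24 = 3.07 V; V_DS = V_D − V_S = 6.9 − 2.24 = 4.66 V.
k_n = μ_nC_ox · (W/L) = 6 mA/V².
V_ov = V_GS − V_TN = 3.07 − 0.969 = 2.1 V.
Since V_DS = 4.66 V ≥ V_ov = 2.1 V, the device is in saturation.
I_D = ½ k_n V_ov² = 0.5 × 6 × 2.1² = 13.2 mA.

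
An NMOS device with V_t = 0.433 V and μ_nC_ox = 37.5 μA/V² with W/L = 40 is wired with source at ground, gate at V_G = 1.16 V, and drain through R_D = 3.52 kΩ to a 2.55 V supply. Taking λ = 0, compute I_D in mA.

I_D = 0.396 mA

V_GS = V_G = 1.16 V, so V_ov = 1.16 − 0.433 = 0.727 V.
k_n = μ_nC_ox · (W/L) = 1.5 mA/V².
Assume saturation: I_D = ½ k_n V_ov² = 0.5 × 1.5 × 0.727² = 0.396 mA, giving V_DS = V_DD − I_D R_D = 2.55 − 0.396 × 3.52 = 1.15 V.
V_DS = 1.15 V ≥ V_ov = 0.727 V, confirming saturation.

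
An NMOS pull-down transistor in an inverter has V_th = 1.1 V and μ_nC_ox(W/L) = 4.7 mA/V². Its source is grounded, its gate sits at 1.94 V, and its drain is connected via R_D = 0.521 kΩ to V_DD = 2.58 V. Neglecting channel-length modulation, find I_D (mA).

V_GS = V_G = 1.94 V, so V_ov = 1.94 − 1.1 = 0.84 V.
Assume saturation: I_D = ½ k_n V_ov² = 0.5 × 4.7 × 0.84² = 1.66 mA, giving V_DS = V_DD − I_D R_D = 2.58 − 1.66 × 0.521 = 1.72 V.
V_DS = 1.72 V ≥ V_ov = 0.84 V, confirming saturation.

I_D = 1.66 mA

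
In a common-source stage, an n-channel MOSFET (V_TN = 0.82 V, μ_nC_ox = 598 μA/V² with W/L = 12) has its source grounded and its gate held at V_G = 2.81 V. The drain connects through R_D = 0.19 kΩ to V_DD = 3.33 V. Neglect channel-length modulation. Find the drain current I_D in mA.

I_D = 11.6 mA

V_GS = V_G = 2.81 V, so V_ov = 2.81 − 0.82 = 1.99 V.
k_n = μ_nC_ox · (W/L) = 7.176 mA/V².
Assume saturation: I_D = ½ k_n V_ov² = 0.5 × 7.176 × 1.99² = 14.2 mA, giving V_DS = V_DD − I_D R_D = 3.33 − 14.2 × 0.19 = 0.63 V.
But 0.63 V < V_ov = 1.99 V, so the device is actually in triode.
In triode I_D = k_n[V_ov V_DS − ½ V_DS²] and I_D = (V_DD − V_DS)/R_D. Equating: 0.682 V_DS² − 3.713 V_DS + 3.33 = 0, giving V_DS = 1.13 V (the root below V_ov).
I_D = (3.33 − 1.13) / 0.19 = 11.6 mA.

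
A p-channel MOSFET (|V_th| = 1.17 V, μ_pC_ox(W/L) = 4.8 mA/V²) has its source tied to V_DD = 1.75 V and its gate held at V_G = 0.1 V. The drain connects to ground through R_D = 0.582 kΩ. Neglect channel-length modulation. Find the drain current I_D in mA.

V_SG = V_DD − V_G = 1.75 − 0.1 = 1.65 V, so V_ov = 1.65 − 1.17 = 0.48 V.
Assume saturation: I_D = ½ k_p V_ov² = 0.5 × 4.8 × 0.48² = 0.553 mA, giving V_SD = V_DD − I_D R_D = 1.75 − 0.553 × 0.582 = 1.43 V.
V_SD = 1.43 V ≥ V_ov = 0.48 V, confirming saturation.

I_D = 0.553 mA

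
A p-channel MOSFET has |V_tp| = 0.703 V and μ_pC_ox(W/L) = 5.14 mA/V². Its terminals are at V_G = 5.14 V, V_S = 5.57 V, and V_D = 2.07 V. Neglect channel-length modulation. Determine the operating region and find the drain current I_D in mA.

V_SG = V_S − V_G = 5.57 − 5.14 = 0.43 V; V_SD = V_S − V_D = 5.57 − 2.07 = 3.5 V.
V_SG = 0.43 V < |V_tp| = 0.703 V, so the transistor is in cutoff.

Cutoff; I_D = 0 mA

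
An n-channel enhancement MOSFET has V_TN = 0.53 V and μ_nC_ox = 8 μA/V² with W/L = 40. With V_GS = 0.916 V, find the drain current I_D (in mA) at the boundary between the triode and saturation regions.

At the boundary V_DS = V_ov = V_GS − V_TN = 0.916 − 0.53 = 0.386 V.
k_n = μ_nC_ox · (W/L) = 0.32 mA/V².
I_D = ½ k_n V_ov² = 0.5 × 0.32 × 0.386² = 0.0238 mA.

I_D = 0.0238 mA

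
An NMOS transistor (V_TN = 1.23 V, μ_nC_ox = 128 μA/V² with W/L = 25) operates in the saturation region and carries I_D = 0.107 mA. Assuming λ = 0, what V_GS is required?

k_n = μ_nC_ox · (W/L) = 3.2 mA/V².
In saturation I_D = ½ k_n (V_GS − V_TN)², so V_GS − V_TN = √(2 I_D / k_n) = √(2 × 0.107 / 3.2) = 0.259 V.
V_GS = 1.23 + 0.259 = 1.49 V.

V_GS = 1.49 V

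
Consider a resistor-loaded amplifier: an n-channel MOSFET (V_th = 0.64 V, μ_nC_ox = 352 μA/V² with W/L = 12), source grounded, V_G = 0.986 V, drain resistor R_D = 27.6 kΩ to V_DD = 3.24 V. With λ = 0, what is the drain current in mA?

V_GS = V_G = 0.986 V, so V_ov = 0.986 − 0.64 = 0.346 V.
k_n = μ_nC_ox · (W/L) = 4.224 mA/V².
Assume saturation: I_D = ½ k_n V_ov² = 0.5 × 4.224 × 0.346² = 0.253 mA, giving V_DS = V_DD − I_D R_D = 3.24 − 0.253 × 27.6 = -3.74 V.
But -3.74 V < V_ov = 0.346 V, so the device is actually in triode.
In triode I_D = k_n[V_ov V_DS − ½ V_DS²] and I_D = (V_DD − V_DS)/R_D. Equating: 58.3 V_DS² − 41.34 V_DS + 3.24 = 0, giving V_DS = 0.0897 V (the root below V_ov).
I_D = (3.24 − 0.0897) / 27.6 = 0.114 mA.

I_D = 0.114 mA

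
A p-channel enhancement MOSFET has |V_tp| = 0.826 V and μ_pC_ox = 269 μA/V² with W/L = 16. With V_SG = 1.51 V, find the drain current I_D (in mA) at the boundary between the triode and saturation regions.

I_D = 1.01 mA

At the boundary V_SD = V_ov = V_SG − |V_tp| = 1.51 − 0.826 = 0.684 V.
k_p = μ_pC_ox · (W/L) = 4.304 mA/V².
I_D = ½ k_p V_ov² = 0.5 × 4.304 × 0.684² = 1.01 mA.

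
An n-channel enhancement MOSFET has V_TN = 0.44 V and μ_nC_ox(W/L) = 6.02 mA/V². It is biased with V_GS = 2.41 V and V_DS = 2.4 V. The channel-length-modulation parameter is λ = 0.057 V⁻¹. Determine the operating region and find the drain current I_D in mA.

V_ov = V_GS − V_TN = 2.41 − 0.44 = 1.97 V.
Since V_DS = 2.4 V ≥ V_ov = 1.97 V, the device is in saturation.
I_D = ½ k_n V_ov² (1 + λ V_DS) = 0.5 × 6.02 × 1.97² × (1 + 0.057 × 2.4) = 13.3 mA.

Saturation; I_D = 13.3 mA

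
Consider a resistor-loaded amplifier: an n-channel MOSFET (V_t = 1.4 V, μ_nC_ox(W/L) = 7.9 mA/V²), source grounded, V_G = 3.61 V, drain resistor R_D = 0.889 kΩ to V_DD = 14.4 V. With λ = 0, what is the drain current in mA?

I_D = 14.9 mA

V_GS = V_G = 3.61 V, so V_ov = 3.61 − 1.4 = 2.21 V.
Assume saturation: I_D = ½ k_n V_ov² = 0.5 × 7.9 × 2.21² = 19.3 mA, giving V_DS = V_DD − I_D R_D = 14.4 − 19.3 × 0.889 = -2.75 V.
But -2.75 V < V_ov = 2.21 V, so the device is actually in triode.
In triode I_D = k_n[V_ov V_DS − ½ V_DS²] and I_D = (V_DD − V_DS)/R_D. Equating: 3.51 V_DS² − 16.52 V_DS + 14.4 = 0, giving V_DS = 1.16 V (the root below V_ov).
I_D = (14.4 − 1.16) / 0.889 = 14.9 mA.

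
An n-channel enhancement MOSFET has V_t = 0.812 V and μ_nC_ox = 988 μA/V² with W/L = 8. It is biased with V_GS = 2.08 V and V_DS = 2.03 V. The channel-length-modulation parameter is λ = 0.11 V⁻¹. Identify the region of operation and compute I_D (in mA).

k_n = μ_nC_ox · (W/L) = 7.904 mA/V².
V_ov = V_GS − V_t = 2.08 − 0.812 = 1.27 V.
Since V_DS = 2.03 V ≥ V_ov = 1.27 V, the device is in saturation.
I_D = ½ k_n V_ov² (1 + λ V_DS) = 0.5 × 7.904 × 1.27² × (1 + 0.11 × 2.03) = 7.77 mA.

Saturation; I_D = 7.77 mA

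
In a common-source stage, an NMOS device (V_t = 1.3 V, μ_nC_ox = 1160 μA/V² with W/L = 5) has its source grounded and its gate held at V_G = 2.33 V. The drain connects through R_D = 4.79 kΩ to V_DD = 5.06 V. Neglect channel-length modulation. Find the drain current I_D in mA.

V_GS = V_G = 2.33 V, so V_ov = 2.33 − 1.3 = 1.03 V.
k_n = μ_nC_ox · (W/L) = 5.8 mA/V².
Assume saturation: I_D = ½ k_n V_ov² = 0.5 × 5.8 × 1.03² = 3.08 mA, giving V_DS = V_DD − I_D R_D = 5.06 − 3.08 × 4.79 = -9.68 V.
But -9.68 V < V_ov = 1.03 V, so the device is actually in triode.
In triode I_D = k_n[V_ov V_DS − ½ V_DS²] and I_D = (V_DD − V_DS)/R_D. Equating: 13.9 V_DS² − 29.62 V_DS + 5.06 = 0, giving V_DS = 0.187 V (the root below V_ov).
I_D = (5.06 − 0.187) / 4.79 = 1.02 mA.

I_D = 1.02 mA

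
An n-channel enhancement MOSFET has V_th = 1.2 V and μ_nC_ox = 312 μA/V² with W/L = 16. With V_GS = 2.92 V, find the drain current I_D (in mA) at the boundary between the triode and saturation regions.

I_D = 7.38 mA

At the boundary V_DS = V_ov = V_GS − V_th = 2.92 − 1.2 = 1.72 V.
k_n = μ_nC_ox · (W/L) = 4.992 mA/V².
I_D = ½ k_n V_ov² = 0.5 × 4.992 × 1.72² = 7.38 mA.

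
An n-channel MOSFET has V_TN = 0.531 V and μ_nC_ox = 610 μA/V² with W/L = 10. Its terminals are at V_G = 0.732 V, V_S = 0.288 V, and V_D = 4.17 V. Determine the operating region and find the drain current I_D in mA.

Cutoff; I_D = 0 mA

V_GS = V_G − V_S = 0.732 − 0.288 = 0.444 V; V_DS = V_D − V_S = 4.17 − 0.288 = 3.88 V.
V_GS = 0.444 V < V_TN = 0.531 V, so the transistor is in cutoff.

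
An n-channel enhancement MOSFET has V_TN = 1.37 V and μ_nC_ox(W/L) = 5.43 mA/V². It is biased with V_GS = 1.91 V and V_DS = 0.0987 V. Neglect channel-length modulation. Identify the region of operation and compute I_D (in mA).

V_ov = V_GS − V_TN = 1.91 − 1.37 = 0.54 V.
Since V_DS = 0.0987 V < V_ov = 0.54 V, the device is in the triode region.
I_D = k_n [V_ov · V_DS − ½ V_DS²] = 5.43 × [0.54 × 0.0987 − 0.5 × 0.0987²] = 0.263 mA.

Triode; I_D = 0.263 mA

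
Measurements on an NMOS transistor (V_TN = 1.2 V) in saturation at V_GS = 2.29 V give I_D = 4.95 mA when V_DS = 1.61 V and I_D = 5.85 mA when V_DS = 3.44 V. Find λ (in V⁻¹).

With V_GS fixed, I_D ∝ (1 + λ V_DS) in saturation, so I_D2/I_D1 = (1 + λ V_DS2)/(1 + λ V_DS1).
5.85/4.95 = 1.182 = (1 + 3.44 λ)/(1 + 1.61 λ).
Solving: λ (I_D1 V_DS2 − I_D2 V_DS1) = I_D2 − I_D1, so λ = (5.85 − 4.95) / (4.95 × 3.44 − 5.85 × 1.61) = 0.9 / 7.61 = 0.118 V⁻¹.

λ = 0.118 V⁻¹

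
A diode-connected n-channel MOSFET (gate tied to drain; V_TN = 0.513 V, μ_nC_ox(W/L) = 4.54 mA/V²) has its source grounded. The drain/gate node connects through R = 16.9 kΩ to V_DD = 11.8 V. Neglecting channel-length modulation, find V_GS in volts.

With gate tied to drain, V_GS = V_DS ≥ V_GS − V_TN, so the device is in saturation.
KCL at the drain: ½ k_n (V_GS − V_TN)² = (V_DD − V_GS)/R.
Let x = V_GS − 0.513. Then 38.4 x² + x − 11.29 = 0, giving x = 0.53 V (positive root), so V_GS = 1.04 V.
I_D = (V_DD − V_GS)/R = (11.8 − 1.04) / 16.9 = 0.637 mA.

V_GS = 1.04 V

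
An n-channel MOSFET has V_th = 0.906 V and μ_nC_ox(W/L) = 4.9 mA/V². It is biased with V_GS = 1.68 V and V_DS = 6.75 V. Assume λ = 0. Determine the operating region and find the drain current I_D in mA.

Saturation; I_D = 1.47 mA

V_ov = V_GS − V_th = 1.68 − 0.906 = 0.774 V.
Since V_DS = 6.75 V ≥ V_ov = 0.774 V, the device is in saturation.
I_D = ½ k_n V_ov² = 0.5 × 4.9 × 0.774² = 1.47 mA.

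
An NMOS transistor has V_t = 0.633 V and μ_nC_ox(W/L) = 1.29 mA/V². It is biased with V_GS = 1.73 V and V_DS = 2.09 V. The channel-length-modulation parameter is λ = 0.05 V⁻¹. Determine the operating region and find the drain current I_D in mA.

Saturation; I_D = 0.857 mA

V_ov = V_GS − V_t = 1.73 − 0.633 = 1.1 V.
Since V_DS = 2.09 V ≥ V_ov = 1.1 V, the device is in saturation.
I_D = ½ k_n V_ov² (1 + λ V_DS) = 0.5 × 1.29 × 1.1² × (1 + 0.05 × 2.09) = 0.857 mA.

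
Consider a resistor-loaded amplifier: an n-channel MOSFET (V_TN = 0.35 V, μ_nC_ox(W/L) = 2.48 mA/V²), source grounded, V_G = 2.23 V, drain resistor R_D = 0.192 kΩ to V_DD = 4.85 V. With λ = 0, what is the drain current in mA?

I_D = 4.38 mA

V_GS = V_G = 2.23 V, so V_ov = 2.23 − 0.35 = 1.88 V.
Assume saturation: I_D = ½ k_n V_ov² = 0.5 × 2.48 × 1.88² = 4.38 mA, giving V_DS = V_DD − I_D R_D = 4.85 − 4.38 × 0.192 = 4.01 V.
V_DS = 4.01 V ≥ V_ov = 1.88 V, confirming saturation.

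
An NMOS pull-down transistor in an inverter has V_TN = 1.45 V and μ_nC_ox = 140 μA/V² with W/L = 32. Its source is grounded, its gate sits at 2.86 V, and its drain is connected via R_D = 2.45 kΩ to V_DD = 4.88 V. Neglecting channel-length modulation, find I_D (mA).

V_GS = V_G = 2.86 V, so V_ov = 2.86 − 1.45 = 1.41 V.
k_n = μ_nC_ox · (W/L) = 4.48 mA/V².
Assume saturation: I_D = ½ k_n V_ov² = 0.5 × 4.48 × 1.41² = 4.45 mA, giving V_DS = V_DD − I_D R_D = 4.88 − 4.45 × 2.45 = -6.03 V.
But -6.03 V < V_ov = 1.41 V, so the device is actually in triode.
In triode I_D = k_n[V_ov V_DS − ½ V_DS²] and I_D = (V_DD − V_DS)/R_D. Equating: 5.49 V_DS² − 16.48 V_DS + 4.88 = 0, giving V_DS = 0.333 V (the root below V_ov).
I_D = (4.88 − 0.333) / 2.45 = 1.86 mA.

I_D = 1.86 mA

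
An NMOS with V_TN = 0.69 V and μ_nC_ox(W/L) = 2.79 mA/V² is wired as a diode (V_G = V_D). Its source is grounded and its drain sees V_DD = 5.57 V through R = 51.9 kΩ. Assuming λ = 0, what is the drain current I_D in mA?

With gate tied to drain, V_GS = V_DS ≥ V_GS − V_TN, so the device is in saturation.
KCL at the drain: ½ k_n (V_GS − V_TN)² = (V_DD − V_GS)/R.
Let x = V_GS − 0.69. Then 72.4 x² + x − 4.88 = 0, giving x = 0.253 V (positive root), so V_GS = 0.943 V.
I_D = (V_DD − V_GS)/R = (5.57 − 0.943) / 51.9 = 0.0892 mA.

I_D = 0.0892 mA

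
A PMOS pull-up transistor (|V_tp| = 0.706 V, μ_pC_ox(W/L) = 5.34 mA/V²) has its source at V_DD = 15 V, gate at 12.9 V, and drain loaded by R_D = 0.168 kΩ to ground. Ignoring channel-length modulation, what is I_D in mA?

V_SG = V_DD − V_G = 15 − 12.9 = 2.1 V, so V_ov = 2.1 − 0.706 = 1.39 V.
Assume saturation: I_D = ½ k_p V_ov² = 0.5 × 5.34 × 1.39² = 5.19 mA, giving V_SD = V_DD − I_D R_D = 15 − 5.19 × 0.168 = 14.1 V.
V_SD = 14.1 V ≥ V_ov = 1.39 V, confirming saturation.

I_D = 5.19 mA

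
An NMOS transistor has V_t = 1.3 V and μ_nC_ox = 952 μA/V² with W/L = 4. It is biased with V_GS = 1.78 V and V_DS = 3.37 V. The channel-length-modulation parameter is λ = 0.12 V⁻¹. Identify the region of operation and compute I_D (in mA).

Saturation; I_D = 0.616 mA

k_n = μ_nC_ox · (W/L) = 3.808 mA/V².
V_ov = V_GS − V_t = 1.78 − 1.3 = 0.48 V.
Since V_DS = 3.37 V ≥ V_ov = 0.48 V, the device is in saturation.
I_D = ½ k_n V_ov² (1 + λ V_DS) = 0.5 × 3.808 × 0.48² × (1 + 0.12 × 3.37) = 0.616 mA.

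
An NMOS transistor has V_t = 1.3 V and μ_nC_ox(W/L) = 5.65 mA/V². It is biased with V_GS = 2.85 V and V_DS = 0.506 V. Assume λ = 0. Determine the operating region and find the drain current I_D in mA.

V_ov = V_GS − V_t = 2.85 − 1.3 = 1.55 V.
Since V_DS = 0.506 V < V_ov = 1.55 V, the device is in the triode region.
I_D = k_n [V_ov · V_DS − ½ V_DS²] = 5.65 × [1.55 × 0.506 − 0.5 × 0.506²] = 3.71 mA.

Triode; I_D = 3.71 mA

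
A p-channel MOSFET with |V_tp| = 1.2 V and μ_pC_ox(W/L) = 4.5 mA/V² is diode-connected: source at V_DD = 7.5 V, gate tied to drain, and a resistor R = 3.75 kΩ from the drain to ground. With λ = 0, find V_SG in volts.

V_SG = 2.01 V

With gate tied to drain, V_SG = V_SD ≥ V_SG − |V_tp|, so the device is in saturation.
KCL at the drain: ½ k_p (V_SG − |V_tp|)² = (V_DD − V_SG)/R.
Let x = V_SG − 1.2. Then 8.44 x² + x − 6.3 = 0, giving x = 0.807 V (positive root), so V_SG = 2.01 V.
I_D = (V_DD − V_SG)/R = (7.5 − 2.01) / 3.75 = 1.46 mA.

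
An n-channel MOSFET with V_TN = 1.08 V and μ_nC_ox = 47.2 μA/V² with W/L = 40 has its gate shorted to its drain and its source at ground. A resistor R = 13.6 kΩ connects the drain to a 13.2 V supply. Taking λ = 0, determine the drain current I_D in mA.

I_D = 0.823 mA

With gate tied to drain, V_GS = V_DS ≥ V_GS − V_TN, so the device is in saturation.
k_n = μ_nC_ox · (W/L) = 1.888 mA/V².
KCL at the drain: ½ k_n (V_GS − V_TN)² = (V_DD − V_GS)/R.
Let x = V_GS − 1.08. Then 12.8 x² + x − 12.12 = 0, giving x = 0.933 V (positive root), so V_GS = 2.01 V.
I_D = (V_DD − V_GS)/R = (13.2 − 2.01) / 13.6 = 0.823 mA.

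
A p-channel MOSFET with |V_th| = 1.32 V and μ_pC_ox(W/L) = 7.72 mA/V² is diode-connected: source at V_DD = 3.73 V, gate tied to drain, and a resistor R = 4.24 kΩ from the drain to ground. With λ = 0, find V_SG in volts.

V_SG = 1.67 V

With gate tied to drain, V_SG = V_SD ≥ V_SG − |V_th|, so the device is in saturation.
KCL at the drain: ½ k_p (V_SG − |V_th|)² = (V_DD − V_SG)/R.
Let x = V_SG − 1.32. Then 16.4 x² + x − 2.41 = 0, giving x = 0.354 V (positive root), so V_SG = 1.67 V.
I_D = (V_DD − V_SG)/R = (3.73 − 1.67) / 4.24 = 0.485 mA.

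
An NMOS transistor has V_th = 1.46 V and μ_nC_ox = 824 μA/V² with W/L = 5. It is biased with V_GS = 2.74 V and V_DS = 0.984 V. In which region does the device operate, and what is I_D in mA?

Triode; I_D = 3.19 mA

k_n = μ_nC_ox · (W/L) = 4.12 mA/V².
V_ov = V_GS − V_th = 2.74 − 1.46 = 1.28 V.
Since V_DS = 0.984 V < V_ov = 1.28 V, the device is in the triode region.
I_D = k_n [V_ov · V_DS − ½ V_DS²] = 4.12 × [1.28 × 0.984 − 0.5 × 0.984²] = 3.19 mA.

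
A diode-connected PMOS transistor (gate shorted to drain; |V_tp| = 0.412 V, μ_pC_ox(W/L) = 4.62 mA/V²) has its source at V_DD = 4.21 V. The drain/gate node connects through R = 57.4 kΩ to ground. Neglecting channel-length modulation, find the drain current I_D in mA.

I_D = 0.0633 mA

With gate tied to drain, V_SG = V_SD ≥ V_SG − |V_tp|, so the device is in saturation.
KCL at the drain: ½ k_p (V_SG − |V_tp|)² = (V_DD − V_SG)/R.
Let x = V_SG − 0.412. Then 133 x² + x − 3.798 = 0, giving x = 0.166 V (positive root), so V_SG = 0.578 V.
I_D = (V_DD − V_SG)/R = (4.21 − 0.578) / 57.4 = 0.0633 mA.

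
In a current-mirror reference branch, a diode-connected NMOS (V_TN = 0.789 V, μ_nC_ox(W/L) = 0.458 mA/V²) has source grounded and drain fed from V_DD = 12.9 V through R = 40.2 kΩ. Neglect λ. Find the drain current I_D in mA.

I_D = 0.274 mA

With gate tied to drain, V_GS = V_DS ≥ V_GS − V_TN, so the device is in saturation.
KCL at the drain: ½ k_n (V_GS − V_TN)² = (V_DD − V_GS)/R.
Let x = V_GS − 0.789. Then 9.21 x² + x − 12.11 = 0, giving x = 1.09 V (positive root), so V_GS = 1.88 V.
I_D = (V_DD − V_GS)/R = (12.9 − 1.88) / 40.2 = 0.274 mA.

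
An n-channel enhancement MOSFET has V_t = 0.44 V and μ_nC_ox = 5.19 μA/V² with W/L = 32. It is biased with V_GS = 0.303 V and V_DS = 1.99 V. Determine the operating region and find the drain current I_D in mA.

V_GS = 0.303 V < V_t = 0.44 V, so the transistor is in cutoff.

Cutoff; I_D = 0 mA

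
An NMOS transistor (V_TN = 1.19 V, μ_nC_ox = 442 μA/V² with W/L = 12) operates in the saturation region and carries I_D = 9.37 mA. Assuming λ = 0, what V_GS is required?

V_GS = 3.07 V

k_n = μ_nC_ox · (W/L) = 5.304 mA/V².
In saturation I_D = ½ k_n (V_GS − V_TN)², so V_GS − V_TN = √(2 I_D / k_n) = √(2 × 9.37 / 5.304) = 1.88 V.
V_GS = 1.19 + 1.88 = 3.07 V.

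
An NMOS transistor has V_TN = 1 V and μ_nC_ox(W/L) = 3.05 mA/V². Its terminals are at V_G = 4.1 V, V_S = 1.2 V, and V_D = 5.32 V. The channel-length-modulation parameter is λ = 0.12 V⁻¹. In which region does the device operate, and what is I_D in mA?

V_GS = V_G − V_S = 4.1 − 1.2 = 2.9 V; V_DS = V_D − V_S = 5.32 − 1.2 = 4.12 V.
V_ov = V_GS − V_TN = 2.9 − 1 = 1.9 V.
Since V_DS = 4.12 V ≥ V_ov = 1.9 V, the device is in saturation.
I_D = ½ k_n V_ov² (1 + λ V_DS) = 0.5 × 3.05 × 1.9² × (1 + 0.12 × 4.12) = 8.23 mA.

Saturation; I_D = 8.23 mA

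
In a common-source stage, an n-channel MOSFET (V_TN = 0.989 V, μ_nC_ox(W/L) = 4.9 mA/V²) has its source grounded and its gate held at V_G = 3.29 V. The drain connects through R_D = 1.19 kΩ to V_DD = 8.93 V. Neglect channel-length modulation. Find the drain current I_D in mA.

V_GS = V_G = 3.29 V, so V_ov = 3.29 − 0.989 = 2.3 V.
Assume saturation: I_D = ½ k_n V_ov² = 0.5 × 4.9 × 2.3² = 13 mA, giving V_DS = V_DD − I_D R_D = 8.93 − 13 × 1.19 = -6.51 V.
But -6.51 V < V_ov = 2.3 V, so the device is actually in triode.
In triode I_D = k_n[V_ov V_DS − ½ V_DS²] and I_D = (V_DD − V_DS)/R_D. Equating: 2.92 V_DS² − 14.42 V_DS + 8.93 = 0, giving V_DS = 0.726 V (the root below V_ov).
I_D = (8.93 − 0.726) / 1.19 = 6.89 mA.

I_D = 6.89 mA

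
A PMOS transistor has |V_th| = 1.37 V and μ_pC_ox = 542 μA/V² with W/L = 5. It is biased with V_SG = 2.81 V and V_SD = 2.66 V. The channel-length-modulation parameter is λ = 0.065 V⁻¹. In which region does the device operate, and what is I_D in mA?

Saturation; I_D = 3.30 mA

k_p = μ_pC_ox · (W/L) = 2.71 mA/V².
V_ov = V_SG − |V_th| = 2.81 − 1.37 = 1.44 V.
Since V_SD = 2.66 V ≥ V_ov = 1.44 V, the device is in saturation.
I_D = ½ k_p V_ov² (1 + λ V_SD) = 0.5 × 2.71 × 1.44² × (1 + 0.065 × 2.66) = 3.3 mA.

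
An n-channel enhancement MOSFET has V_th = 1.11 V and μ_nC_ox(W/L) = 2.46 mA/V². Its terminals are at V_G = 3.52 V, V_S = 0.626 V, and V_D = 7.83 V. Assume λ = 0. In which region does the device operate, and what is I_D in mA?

V_GS = V_G − V_S = 3.52 − 0.626 = 2.89 V; V_DS = V_D − V_S = 7.83 − 0.626 = 7.2 V.
V_ov = V_GS − V_th = 2.89 − 1.11 = 1.78 V.
Since V_DS = 7.2 V ≥ V_ov = 1.78 V, the device is in saturation.
I_D = ½ k_n V_ov² = 0.5 × 2.46 × 1.78² = 3.91 mA.

Saturation; I_D = 3.91 mA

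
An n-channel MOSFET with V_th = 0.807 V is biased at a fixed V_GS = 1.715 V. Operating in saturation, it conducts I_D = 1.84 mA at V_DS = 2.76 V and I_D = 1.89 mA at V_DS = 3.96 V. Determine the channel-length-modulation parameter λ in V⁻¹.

With V_GS fixed, I_D ∝ (1 + λ V_DS) in saturation, so I_D2/I_D1 = (1 + λ V_DS2)/(1 + λ V_DS1).
1.89/1.84 = 1.027 = (1 + 3.96 λ)/(1 + 2.76 λ).
Solving: λ (I_D1 V_DS2 − I_D2 V_DS1) = I_D2 − I_D1, so λ = (1.89 − 1.84) / (1.84 × 3.96 − 1.89 × 2.76) = 0.05 / 2.07 = 0.0242 V⁻¹.

λ = 0.0242 V⁻¹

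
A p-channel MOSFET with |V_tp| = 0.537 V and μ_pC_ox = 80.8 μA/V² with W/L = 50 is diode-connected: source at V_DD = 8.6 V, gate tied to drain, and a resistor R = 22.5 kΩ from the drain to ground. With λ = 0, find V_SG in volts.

With gate tied to drain, V_SG = V_SD ≥ V_SG − |V_tp|, so the device is in saturation.
k_p = μ_pC_ox · (W/L) = 4.04 mA/V².
KCL at the drain: ½ k_p (V_SG − |V_tp|)² = (V_DD − V_SG)/R.
Let x = V_SG − 0.537. Then 45.5 x² + x − 8.063 = 0, giving x = 0.41 V (positive root), so V_SG = 0.947 V.
I_D = (V_DD − V_SG)/R = (8.6 − 0.947) / 22.5 = 0.34 mA.

V_SG = 0.947 V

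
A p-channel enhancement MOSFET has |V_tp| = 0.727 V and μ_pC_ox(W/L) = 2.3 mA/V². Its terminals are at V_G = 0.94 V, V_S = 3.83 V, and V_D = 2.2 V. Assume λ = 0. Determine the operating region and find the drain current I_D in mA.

Triode; I_D = 5.05 mA

V_SG = V_S − V_G = 3.83 − 0.94 = 2.89 V; V_SD = V_S − V_D = 3.83 − 2.2 = 1.63 V.
V_ov = V_SG − |V_tp| = 2.89 − 0.727 = 2.16 V.
Since V_SD = 1.63 V < V_ov = 2.16 V, the device is in the triode region.
I_D = k_p [V_ov · V_SD − ½ V_SD²] = 2.3 × [2.16 × 1.63 − 0.5 × 1.63²] = 5.05 mA.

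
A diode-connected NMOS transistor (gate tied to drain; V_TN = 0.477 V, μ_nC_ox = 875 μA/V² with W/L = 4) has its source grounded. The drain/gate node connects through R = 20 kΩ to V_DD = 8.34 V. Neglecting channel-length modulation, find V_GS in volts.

V_GS = 0.937 V

With gate tied to drain, V_GS = V_DS ≥ V_GS − V_TN, so the device is in saturation.
k_n = μ_nC_ox · (W/L) = 3.5 mA/V².
KCL at the drain: ½ k_n (V_GS − V_TN)² = (V_DD − V_GS)/R.
Let x = V_GS − 0.477. Then 35 x² + x − 7.863 = 0, giving x = 0.46 V (positive root), so V_GS = 0.937 V.
I_D = (V_DD − V_GS)/R = (8.34 − 0.937) / 20 = 0.37 mA.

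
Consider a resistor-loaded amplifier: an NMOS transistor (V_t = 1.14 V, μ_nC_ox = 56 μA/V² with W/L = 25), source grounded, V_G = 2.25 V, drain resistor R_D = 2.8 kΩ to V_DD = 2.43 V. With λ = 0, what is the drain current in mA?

V_GS = V_G = 2.25 V, so V_ov = 2.25 − 1.14 = 1.11 V.
k_n = μ_nC_ox · (W/L) = 1.4 mA/V².
Assume saturation: I_D = ½ k_n V_ov² = 0.5 × 1.4 × 1.11² = 0.862 mA, giving V_DS = V_DD − I_D R_D = 2.43 − 0.862 × 2.8 = 0.0151 V.
But 0.0151 V < V_ov = 1.11 V, so the device is actually in triode.
In triode I_D = k_n[V_ov V_DS − ½ V_DS²] and I_D = (V_DD − V_DS)/R_D. Equating: 1.96 V_DS² − 5.351 V_DS + 2.43 = 0, giving V_DS = 0.575 V (the root below V_ov).
I_D = (2.43 − 0.575) / 2.8 = 0.662 mA.

I_D = 0.662 mA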